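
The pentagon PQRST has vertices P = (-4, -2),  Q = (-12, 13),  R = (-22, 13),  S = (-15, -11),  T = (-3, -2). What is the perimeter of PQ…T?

|PQ| = √((-8)² + (15)²) = √289 = 17
|QR| = √((-10)² + (0)²) = √100 = 10
|RS| = √((7)² + (-24)²) = √625 = 25
|ST| = √((12)² + (9)²) = √225 = 15
|TP| = √((-1)² + (0)²) = √1 = 1
Perimeter = 17 + 10 + 25 + 15 + 1 = 68.

68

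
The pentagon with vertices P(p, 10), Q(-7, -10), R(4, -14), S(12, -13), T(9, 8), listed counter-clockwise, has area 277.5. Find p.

4

Write out the shoelace sum; only the two edges meeting at P involve p:
2·Area = [(9·10 − p·8) + (p·(-10) − (-7)·10)] + 467
       = -18·p + 627 = 555
⇒ p = 4.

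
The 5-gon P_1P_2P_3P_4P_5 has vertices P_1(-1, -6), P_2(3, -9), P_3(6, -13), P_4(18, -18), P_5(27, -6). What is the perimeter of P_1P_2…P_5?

66

|P_1P_2| = √((4)² + (-3)²) = √25 = 5
|P_2P_3| = √((3)² + (-4)²) = √25 = 5
|P_3P_4| = √((12)² + (-5)²) = √169 = 13
|P_4P_5| = √((9)² + (12)²) = √225 = 15
|P_5P_1| = √((-28)² + (0)²) = √784 = 28
Perimeter = 5 + 5 + 13 + 15 + 28 = 66.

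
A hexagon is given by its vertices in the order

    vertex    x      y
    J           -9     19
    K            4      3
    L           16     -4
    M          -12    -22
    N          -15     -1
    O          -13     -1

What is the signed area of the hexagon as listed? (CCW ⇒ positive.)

-569.5

Apply the shoelace formula: 2A = Σ (x_i·y_{i+1} − x_{i+1}·y_i), indices taken mod 6.
Cross-terms: -103, -64, -400, -318, 2, -256  ⇒  Σ = -1139
Signed area = Σ/2 = -569.5 (negative ⇒ clockwise traversal).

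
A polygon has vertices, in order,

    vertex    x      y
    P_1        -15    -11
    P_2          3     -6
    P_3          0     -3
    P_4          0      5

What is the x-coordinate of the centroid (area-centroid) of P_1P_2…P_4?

-292/63

Apply the shoelace formula. First the cross-terms c_i = x_i·y_{i+1} − x_{i+1}·y_i:
  123, -9, 0, 75  ⇒  2A = 189, A = 94.5.
Then Σ (x_i + x_{i+1})·c_i = -2628, so x̄ = -2628 / (6·94.5) = -292/63.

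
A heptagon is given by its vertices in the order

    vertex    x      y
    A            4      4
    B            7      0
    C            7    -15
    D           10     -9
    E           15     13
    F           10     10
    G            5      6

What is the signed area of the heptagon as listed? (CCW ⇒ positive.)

Apply the shoelace (surveyor's) formula: 2A = Σ (x_i·y_{i+1} − x_{i+1}·y_i), indices taken mod 7.
Σ = (-28) + (-105) + (87) + (265) + (20) + (10) + (-4) = 245
Signed area = Σ/2 = 122.5 (positive ⇒ counter-clockwise traversal).

122.5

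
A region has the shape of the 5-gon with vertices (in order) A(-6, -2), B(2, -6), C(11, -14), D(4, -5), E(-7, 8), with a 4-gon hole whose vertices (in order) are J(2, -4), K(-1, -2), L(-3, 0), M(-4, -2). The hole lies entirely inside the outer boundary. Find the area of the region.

63

Outer boundary:
A→B: (-6)(-6) − (2)(-2) = 40
B→C: (2)(-14) − (11)(-6) = 38
C→D: (11)(-5) − (4)(-14) = 1
D→E: (4)(8) − (-7)(-5) = -3
E→A: (-7)(-2) − (-6)(8) = 62
Σ = 138
Area = |Σ|/2 = 69.
Hole:
J→K: (2)(-2) − (-1)(-4) = -8
K→L: (-1)(0) − (-3)(-2) = -6
L→M: (-3)(-2) − (-4)(0) = 6
M→J: (-4)(-4) − (2)(-2) = 20
Σ = 12
Area = |Σ|/2 = 6.
Net area = 69 − 6 = 63.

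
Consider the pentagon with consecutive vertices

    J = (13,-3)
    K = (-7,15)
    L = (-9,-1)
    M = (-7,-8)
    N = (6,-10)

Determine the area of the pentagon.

Apply the shoelace (surveyor's) formula: 2A = Σ (x_i·y_{i+1} − x_{i+1}·y_i), indices taken mod 5.
J→K: (13)(15) − (-7)(-3) = 174
K→L: (-7)(-1) − (-9)(15) = 142
L→M: (-9)(-8) − (-7)(-1) = 65
M→N: (-7)(-10) − (6)(-8) = 118
N→J: (6)(-3) − (13)(-10) = 112
Σ = 611
Area = |Σ|/2 = 305.5.

305.5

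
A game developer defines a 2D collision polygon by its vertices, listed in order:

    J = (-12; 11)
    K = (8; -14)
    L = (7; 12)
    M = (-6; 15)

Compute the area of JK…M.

282.5

Apply Gauss's area formula: 2A = Σ (x_i·y_{i+1} − x_{i+1}·y_i), indices taken mod 4.
J→K: (-12)(-14) − (8)(11) = 80
K→L: (8)(12) − (7)(-14) = 194
L→M: (7)(15) − (-6)(12) = 177
M→J: (-6)(11) − (-12)(15) = 114
Σ = 565
Area = |Σ|/2 = 282.5.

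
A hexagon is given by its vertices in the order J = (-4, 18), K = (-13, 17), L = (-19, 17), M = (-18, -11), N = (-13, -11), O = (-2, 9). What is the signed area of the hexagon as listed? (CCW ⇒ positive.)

Apply Gauss's area formula: 2A = Σ (x_i·y_{i+1} − x_{i+1}·y_i), indices taken mod 6.
Σ = (166) + (102) + (515) + (55) + (-139) + (0) = 699
Signed area = Σ/2 = 349.5 (positive ⇒ counter-clockwise traversal).

349.5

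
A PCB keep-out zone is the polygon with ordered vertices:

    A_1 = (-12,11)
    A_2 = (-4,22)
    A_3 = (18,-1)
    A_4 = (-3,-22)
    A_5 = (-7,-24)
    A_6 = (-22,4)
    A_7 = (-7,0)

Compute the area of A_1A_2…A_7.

849

A_1→A_2: (-12)(22) − (-4)(11) = -220
A_2→A_3: (-4)(-1) − (18)(22) = -392
A_3→A_4: (18)(-22) − (-3)(-1) = -399
A_4→A_5: (-3)(-24) − (-7)(-22) = -82
A_5→A_6: (-7)(4) − (-22)(-24) = -556
A_6→A_7: (-22)(0) − (-7)(4) = 28
A_7→A_1: (-7)(11) − (-12)(0) = -77
Σ = -1698
Area = |Σ|/2 = 849.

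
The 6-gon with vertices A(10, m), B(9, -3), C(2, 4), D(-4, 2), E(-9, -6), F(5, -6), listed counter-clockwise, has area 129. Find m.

-10

Write out the shoelace sum; only the two edges meeting at A involve m:
2·Area = [(5·m − 10·(-6)) + (10·(-3) − 9·m)] + 188
       = -4·m + 218 = 258
⇒ m = -10.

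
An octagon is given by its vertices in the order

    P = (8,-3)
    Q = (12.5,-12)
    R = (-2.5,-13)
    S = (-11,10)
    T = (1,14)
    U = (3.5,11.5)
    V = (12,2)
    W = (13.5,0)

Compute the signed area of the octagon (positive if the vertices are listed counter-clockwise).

Σ = (-58.5) + (-192.5) + (-168) + (-164) + (-37.5) + (-131) + (-27) + (-40.5) = -819
Signed area = Σ/2 = -409.5 (negative ⇒ clockwise traversal).

-409.5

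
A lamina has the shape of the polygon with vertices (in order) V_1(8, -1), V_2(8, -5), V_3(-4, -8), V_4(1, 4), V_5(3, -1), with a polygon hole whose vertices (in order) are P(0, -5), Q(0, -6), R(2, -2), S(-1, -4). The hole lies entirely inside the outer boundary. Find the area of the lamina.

Outer boundary:
V_1→V_2: (8)(-5) − (8)(-1) = -32
V_2→V_3: (8)(-8) − (-4)(-5) = -84
V_3→V_4: (-4)(4) − (1)(-8) = -8
V_4→V_5: (1)(-1) − (3)(4) = -13
V_5→V_1: (3)(-1) − (8)(-1) = 5
Σ = -132
Area = |Σ|/2 = 66.
Hole:
Cross-terms: 0, 12, -10, 5  ⇒  Σ = 7
Area = |Σ|/2 = 3.5.
Net area = 66 − 3.5 = 62.5.

62.5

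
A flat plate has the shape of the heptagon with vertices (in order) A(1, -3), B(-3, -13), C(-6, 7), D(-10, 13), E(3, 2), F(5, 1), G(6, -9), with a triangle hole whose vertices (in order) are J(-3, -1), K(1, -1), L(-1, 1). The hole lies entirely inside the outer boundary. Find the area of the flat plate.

123.5

Outer boundary:
Cross-terms: -22, -99, -8, -59, -7, -51, -9  ⇒  Σ = -255
Area = |Σ|/2 = 127.5.
Hole:
Apply Gauss's area formula: 2A = Σ (x_i·y_{i+1} − x_{i+1}·y_i), indices taken mod 3.
Σ = (4) + (0) + (4) = 8
Area = |Σ|/2 = 4.
Net area = 127.5 − 4 = 123.5.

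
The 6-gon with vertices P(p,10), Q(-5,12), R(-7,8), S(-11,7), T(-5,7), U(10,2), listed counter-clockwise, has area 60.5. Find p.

1

Write out the shoelace sum; only the two edges meeting at P involve p:
2·Area = [(10·10 − p·2) + (p·12 − (-5)·10)] + -39
       = 10·p + 111 = 121
⇒ p = 1.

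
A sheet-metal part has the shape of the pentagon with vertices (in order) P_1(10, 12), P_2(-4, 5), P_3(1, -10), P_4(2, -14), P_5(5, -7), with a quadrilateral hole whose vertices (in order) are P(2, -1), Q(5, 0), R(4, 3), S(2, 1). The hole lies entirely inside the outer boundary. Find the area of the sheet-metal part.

155.5

Outer boundary:
Apply the surveyor's formula: 2A = Σ (x_i·y_{i+1} − x_{i+1}·y_i), indices taken mod 5.
Cross-terms: 98, 35, 6, 56, 130  ⇒  Σ = 325
Area = |Σ|/2 = 162.5.
Hole:
Σ = (5) + (15) + (-2) + (-4) = 14
Area = |Σ|/2 = 7.
Net area = 162.5 − 7 = 155.5.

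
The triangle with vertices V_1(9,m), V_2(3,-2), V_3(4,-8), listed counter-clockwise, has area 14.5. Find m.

The doubled signed area Σ (x_i y_{i+1} − x_{i+1} y_i) is linear in m.
With m=0 it equals 38; the coefficient of m is 1 (from the two edges through V_1).
So 1·m + 38 = 2·14.5 = 29 ⇒ m = -9.

-9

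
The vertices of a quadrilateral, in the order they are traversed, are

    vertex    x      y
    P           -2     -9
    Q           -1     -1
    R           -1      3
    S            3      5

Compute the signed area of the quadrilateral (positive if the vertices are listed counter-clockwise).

-21

Σ = (-7) + (-4) + (-14) + (-17) = -42
Signed area = Σ/2 = -21 (negative ⇒ clockwise traversal).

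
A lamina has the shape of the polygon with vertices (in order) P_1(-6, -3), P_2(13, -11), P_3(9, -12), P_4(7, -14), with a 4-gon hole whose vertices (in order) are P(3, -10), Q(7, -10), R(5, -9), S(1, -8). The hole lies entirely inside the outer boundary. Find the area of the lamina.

44.5

Outer boundary:
P_1→P_2: (-6)(-11) − (13)(-3) = 105
P_2→P_3: (13)(-12) − (9)(-11) = -57
P_3→P_4: (9)(-14) − (7)(-12) = -42
P_4→P_1: (7)(-3) − (-6)(-14) = -105
Σ = -99
Area = |Σ|/2 = 49.5.
Hole:
Σ = (40) + (-13) + (-31) + (14) = 10
Area = |Σ|/2 = 5.
Net area = 49.5 − 5 = 44.5.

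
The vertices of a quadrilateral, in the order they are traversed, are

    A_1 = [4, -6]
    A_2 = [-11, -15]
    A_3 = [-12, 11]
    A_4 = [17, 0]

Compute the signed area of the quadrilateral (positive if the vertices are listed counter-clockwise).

Apply the shoelace formula: 2A = Σ (x_i·y_{i+1} − x_{i+1}·y_i), indices taken mod 4.
Σ = (-126) + (-301) + (-187) + (-102) = -716
Signed area = Σ/2 = -358 (negative ⇒ clockwise traversal).

-358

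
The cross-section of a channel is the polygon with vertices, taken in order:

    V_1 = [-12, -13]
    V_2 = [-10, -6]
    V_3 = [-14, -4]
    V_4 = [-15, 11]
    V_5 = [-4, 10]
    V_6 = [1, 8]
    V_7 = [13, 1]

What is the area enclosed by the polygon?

Apply the shoelace formula: 2A = Σ (x_i·y_{i+1} − x_{i+1}·y_i), indices taken mod 7.
Σ = (-58) + (-44) + (-214) + (-106) + (-42) + (-103) + (-157) = -724
Area = |Σ|/2 = 362.

362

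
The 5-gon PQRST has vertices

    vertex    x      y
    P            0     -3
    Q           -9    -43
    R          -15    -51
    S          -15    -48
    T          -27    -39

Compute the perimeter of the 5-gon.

|PQ| = √((-9)² + (-40)²) = √1681 = 41
|QR| = √((-6)² + (-8)²) = √100 = 10
|RS| = √((0)² + (3)²) = √9 = 3
|ST| = √((-12)² + (9)²) = √225 = 15
|TP| = √((27)² + (36)²) = √2025 = 45
Perimeter = 41 + 10 + 3 + 15 + 45 = 114.

114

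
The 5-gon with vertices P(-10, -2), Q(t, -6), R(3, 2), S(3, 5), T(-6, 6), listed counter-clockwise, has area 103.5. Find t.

The doubled signed area Σ (x_i y_{i+1} − x_{i+1} y_i) is linear in t.
With t=0 it equals 207; the coefficient of t is 4 (from the two edges through Q).
So 4·t + 207 = 2·103.5 = 207 ⇒ t = 0.

0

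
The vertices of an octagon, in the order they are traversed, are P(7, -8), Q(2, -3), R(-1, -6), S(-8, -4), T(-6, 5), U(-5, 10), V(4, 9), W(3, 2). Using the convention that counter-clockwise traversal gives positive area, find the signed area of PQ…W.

-152.5

Cross-terms: -5, -15, -44, -64, -35, -85, -19, -38  ⇒  Σ = -305
Signed area = Σ/2 = -152.5 (negative ⇒ clockwise traversal).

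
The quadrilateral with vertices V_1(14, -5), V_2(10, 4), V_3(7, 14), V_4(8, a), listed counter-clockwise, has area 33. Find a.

0

The doubled signed area Σ (x_i y_{i+1} − x_{i+1} y_i) is linear in a.
With a=0 it equals 66; the coefficient of a is -7 (from the two edges through V_4).
So -7·a + 66 = 2·33 = 66 ⇒ a = 0.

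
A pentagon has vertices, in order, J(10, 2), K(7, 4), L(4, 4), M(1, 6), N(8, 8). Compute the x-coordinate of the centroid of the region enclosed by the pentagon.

Apply the surveyor's formula. First the cross-terms c_i = x_i·y_{i+1} − x_{i+1}·y_i:
  26, 12, 20, -40, -64  ⇒  2A = -46, A = -23.
Then Σ (x_i + x_{i+1})·c_i = -838, so x̄ = -838 / (6·(-23)) = 419/69.

419/69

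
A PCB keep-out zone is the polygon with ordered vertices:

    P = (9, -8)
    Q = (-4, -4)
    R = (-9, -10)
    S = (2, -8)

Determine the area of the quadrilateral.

Apply the shoelace formula: 2A = Σ (x_i·y_{i+1} − x_{i+1}·y_i), indices taken mod 4.
P→Q: (9)(-4) − (-4)(-8) = -68
Q→R: (-4)(-10) − (-9)(-4) = 4
R→S: (-9)(-8) − (2)(-10) = 92
S→P: (2)(-8) − (9)(-8) = 56
Σ = 84
Area = |Σ|/2 = 42.

42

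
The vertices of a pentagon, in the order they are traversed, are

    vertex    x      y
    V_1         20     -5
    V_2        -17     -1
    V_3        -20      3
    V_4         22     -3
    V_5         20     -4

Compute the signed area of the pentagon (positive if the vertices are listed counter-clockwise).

Apply the shoelace formula: 2A = Σ (x_i·y_{i+1} − x_{i+1}·y_i), indices taken mod 5.
Cross-terms: -105, -71, -6, -28, -20  ⇒  Σ = -230
Signed area = Σ/2 = -115 (negative ⇒ clockwise traversal).

-115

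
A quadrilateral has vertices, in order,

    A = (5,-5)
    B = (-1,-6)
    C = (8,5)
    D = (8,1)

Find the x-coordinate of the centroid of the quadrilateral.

Apply the shoelace formula. First the cross-terms c_i = x_i·y_{i+1} − x_{i+1}·y_i:
  -35, 43, -32, -45  ⇒  2A = -69, A = -34.5.
Then Σ (x_i + x_{i+1})·c_i = -936, so x̄ = -936 / (6·(-34.5)) = 104/23.

104/23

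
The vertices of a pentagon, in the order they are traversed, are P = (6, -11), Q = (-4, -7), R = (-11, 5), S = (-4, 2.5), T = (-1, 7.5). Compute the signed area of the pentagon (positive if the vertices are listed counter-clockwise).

-126

Apply the surveyor's formula: 2A = Σ (x_i·y_{i+1} − x_{i+1}·y_i), indices taken mod 5.
Cross-terms: -86, -97, -7.5, -27.5, -34  ⇒  Σ = -252
Signed area = Σ/2 = -126 (negative ⇒ clockwise traversal).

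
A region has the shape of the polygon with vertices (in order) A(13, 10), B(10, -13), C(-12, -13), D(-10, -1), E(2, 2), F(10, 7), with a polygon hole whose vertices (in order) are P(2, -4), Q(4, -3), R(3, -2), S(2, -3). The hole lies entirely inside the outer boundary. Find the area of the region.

342

Outer boundary:
Σ = (-269) + (-286) + (-118) + (-18) + (-6) + (9) = -688
Area = |Σ|/2 = 344.
Hole:
Apply the shoelace formula: 2A = Σ (x_i·y_{i+1} − x_{i+1}·y_i), indices taken mod 4.
P→Q: (2)(-3) − (4)(-4) = 10
Q→R: (4)(-2) − (3)(-3) = 1
R→S: (3)(-3) − (2)(-2) = -5
S→P: (2)(-4) − (2)(-3) = -2
Σ = 4
Area = |Σ|/2 = 2.
Net area = 344 − 2 = 342.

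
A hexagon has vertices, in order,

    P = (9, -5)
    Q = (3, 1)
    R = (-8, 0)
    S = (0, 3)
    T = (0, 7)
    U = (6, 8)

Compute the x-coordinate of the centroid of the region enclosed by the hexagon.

Apply the surveyor's formula. First the cross-terms c_i = x_i·y_{i+1} − x_{i+1}·y_i:
  24, 8, -24, 0, -42, -102  ⇒  2A = -136, A = -68.
Then Σ (x_i + x_{i+1})·c_i = -1342, so x̄ = -1342 / (6·(-68)) = 671/204.

671/204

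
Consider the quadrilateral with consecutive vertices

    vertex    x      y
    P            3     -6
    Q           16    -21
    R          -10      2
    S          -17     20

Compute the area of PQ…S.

134.5

Apply the shoelace (surveyor's) formula: 2A = Σ (x_i·y_{i+1} − x_{i+1}·y_i), indices taken mod 4.
Σ = (33) + (-178) + (-166) + (42) = -269
Area = |Σ|/2 = 134.5.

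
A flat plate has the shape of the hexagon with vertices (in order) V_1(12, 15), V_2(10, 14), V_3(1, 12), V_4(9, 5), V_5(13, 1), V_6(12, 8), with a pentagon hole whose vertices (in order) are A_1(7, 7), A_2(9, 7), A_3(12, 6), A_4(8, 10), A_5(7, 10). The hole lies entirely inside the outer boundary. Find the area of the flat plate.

Outer boundary:
Apply the shoelace (surveyor's) formula: 2A = Σ (x_i·y_{i+1} − x_{i+1}·y_i), indices taken mod 6.
V_1→V_2: (12)(14) − (10)(15) = 18
V_2→V_3: (10)(12) − (1)(14) = 106
V_3→V_4: (1)(5) − (9)(12) = -103
V_4→V_5: (9)(1) − (13)(5) = -56
V_5→V_6: (13)(8) − (12)(1) = 92
V_6→V_1: (12)(15) − (12)(8) = 84
Σ = 141
Area = |Σ|/2 = 70.5.
Hole:
Σ = (-14) + (-30) + (72) + (10) + (-21) = 17
Area = |Σ|/2 = 8.5.
Net area = 70.5 − 8.5 = 62.

62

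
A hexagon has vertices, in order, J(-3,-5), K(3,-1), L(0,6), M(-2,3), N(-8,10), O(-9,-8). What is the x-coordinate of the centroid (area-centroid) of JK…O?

-960/227

Apply Gauss's area formula. First the cross-terms c_i = x_i·y_{i+1} − x_{i+1}·y_i:
  18, 18, 12, 4, 154, 21  ⇒  2A = 227, A = 113.5.
Then Σ (x_i + x_{i+1})·c_i = -2880, so x̄ = -2880 / (6·113.5) = -960/227.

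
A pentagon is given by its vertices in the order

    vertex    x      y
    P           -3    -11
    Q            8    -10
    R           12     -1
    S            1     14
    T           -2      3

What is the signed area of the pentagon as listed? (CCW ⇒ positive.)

Apply the shoelace (surveyor's) formula: 2A = Σ (x_i·y_{i+1} − x_{i+1}·y_i), indices taken mod 5.
P→Q: (-3)(-10) − (8)(-11) = 118
Q→R: (8)(-1) − (12)(-10) = 112
R→S: (12)(14) − (1)(-1) = 169
S→T: (1)(3) − (-2)(14) = 31
T→P: (-2)(-11) − (-3)(3) = 31
Σ = 461
Signed area = Σ/2 = 230.5 (positive ⇒ counter-clockwise traversal).

230.5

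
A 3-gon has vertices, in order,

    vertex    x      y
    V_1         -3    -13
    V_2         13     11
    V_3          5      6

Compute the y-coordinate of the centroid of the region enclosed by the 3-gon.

Apply the shoelace (surveyor's) formula. First the cross-terms c_i = x_i·y_{i+1} − x_{i+1}·y_i:
  136, 23, -47  ⇒  2A = 112, A = 56.
Then Σ (y_i + y_{i+1})·c_i = 448, so ȳ = 448 / (6·56) = 4/3.

4/3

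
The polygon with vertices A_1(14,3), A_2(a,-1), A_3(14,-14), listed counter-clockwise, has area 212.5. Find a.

-11

Write out the shoelace sum; only the two edges meeting at A_2 involve a:
2·Area = [(14·(-1) − a·3) + (a·(-14) − 14·(-1))] + 238
       = -17·a + 238 = 425
⇒ a = -11.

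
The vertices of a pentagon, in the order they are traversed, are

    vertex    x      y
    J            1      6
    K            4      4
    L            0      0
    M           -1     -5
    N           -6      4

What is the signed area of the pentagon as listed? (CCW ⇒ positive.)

Σ = (-20) + (0) + (0) + (-34) + (-40) = -94
Signed area = Σ/2 = -47 (negative ⇒ clockwise traversal).

-47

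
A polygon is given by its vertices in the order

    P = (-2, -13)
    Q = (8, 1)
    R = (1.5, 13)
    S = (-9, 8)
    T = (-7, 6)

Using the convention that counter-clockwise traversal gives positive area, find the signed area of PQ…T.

219.25

Cross-terms: 102, 102.5, 129, 2, 103  ⇒  Σ = 438.5
Signed area = Σ/2 = 219.25 (positive ⇒ counter-clockwise traversal).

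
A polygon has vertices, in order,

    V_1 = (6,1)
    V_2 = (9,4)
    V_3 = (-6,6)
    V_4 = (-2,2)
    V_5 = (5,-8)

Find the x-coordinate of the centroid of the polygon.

265/114

Apply the shoelace formula. First the cross-terms c_i = x_i·y_{i+1} − x_{i+1}·y_i:
  15, 78, 0, 6, 53  ⇒  2A = 152, A = 76.
Then Σ (x_i + x_{i+1})·c_i = 1060, so x̄ = 1060 / (6·76) = 265/114.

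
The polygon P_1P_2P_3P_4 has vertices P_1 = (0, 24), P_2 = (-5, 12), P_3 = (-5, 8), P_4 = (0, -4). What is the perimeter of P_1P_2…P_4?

58

|P_1P_2| = √((-5)² + (-12)²) = √169 = 13
|P_2P_3| = √((0)² + (-4)²) = √16 = 4
|P_3P_4| = √((5)² + (-12)²) = √169 = 13
|P_4P_1| = √((0)² + (28)²) = √784 = 28
Perimeter = 13 + 4 + 13 + 28 = 58.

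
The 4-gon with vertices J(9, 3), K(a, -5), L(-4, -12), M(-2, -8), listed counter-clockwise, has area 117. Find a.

Write out the shoelace sum; only the two edges meeting at K involve a:
2·Area = [(9·(-5) − a·3) + (a·(-12) − (-4)·(-5))] + 74
       = -15·a + 9 = 234
⇒ a = -15.

-15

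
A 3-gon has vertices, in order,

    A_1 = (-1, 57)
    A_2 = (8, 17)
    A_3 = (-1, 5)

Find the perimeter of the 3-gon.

|A_1A_2| = √((9)² + (-40)²) = √1681 = 41
|A_2A_3| = √((-9)² + (-12)²) = √225 = 15
|A_3A_1| = √((0)² + (52)²) = √2704 = 52
Perimeter = 41 + 15 + 52 = 108.

108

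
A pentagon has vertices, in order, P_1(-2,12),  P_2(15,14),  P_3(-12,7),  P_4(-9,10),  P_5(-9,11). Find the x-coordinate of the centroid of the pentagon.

-140/87

Apply the surveyor's formula. First the cross-terms c_i = x_i·y_{i+1} − x_{i+1}·y_i:
  -208, 273, -57, -9, -86  ⇒  2A = -87, A = -43.5.
Then Σ (x_i + x_{i+1})·c_i = 420, so x̄ = 420 / (6·(-43.5)) = -140/87.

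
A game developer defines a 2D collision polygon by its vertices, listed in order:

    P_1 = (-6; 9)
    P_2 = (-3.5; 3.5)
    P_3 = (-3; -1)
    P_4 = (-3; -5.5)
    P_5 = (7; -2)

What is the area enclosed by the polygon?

66.75

Apply Gauss's area formula: 2A = Σ (x_i·y_{i+1} − x_{i+1}·y_i), indices taken mod 5.
Σ = (10.5) + (14) + (13.5) + (44.5) + (51) = 133.5
Area = |Σ|/2 = 66.75.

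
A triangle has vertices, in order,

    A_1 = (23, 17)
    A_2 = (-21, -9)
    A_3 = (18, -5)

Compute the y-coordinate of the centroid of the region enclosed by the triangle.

1

Apply the shoelace formula. First the cross-terms c_i = x_i·y_{i+1} − x_{i+1}·y_i:
  150, 267, 421  ⇒  2A = 838, A = 419.
Then Σ (y_i + y_{i+1})·c_i = 2514, so ȳ = 2514 / (6·419) = 1.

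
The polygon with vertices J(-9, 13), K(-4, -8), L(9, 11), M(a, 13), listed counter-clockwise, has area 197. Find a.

4

The doubled signed area Σ (x_i y_{i+1} − x_{i+1} y_i) is linear in a.
With a=0 it equals 386; the coefficient of a is 2 (from the two edges through M).
So 2·a + 386 = 2·197 = 394 ⇒ a = 4.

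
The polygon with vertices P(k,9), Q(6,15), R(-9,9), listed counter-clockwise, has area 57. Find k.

Write out the shoelace sum; only the two edges meeting at P involve k:
2·Area = [((-9)·9 − k·9) + (k·15 − 6·9)] + 189
       = 6·k + 54 = 114
⇒ k = 10.

10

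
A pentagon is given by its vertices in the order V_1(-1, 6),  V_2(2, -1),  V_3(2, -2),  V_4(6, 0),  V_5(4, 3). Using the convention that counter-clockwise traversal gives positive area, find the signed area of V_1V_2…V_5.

Apply the surveyor's formula: 2A = Σ (x_i·y_{i+1} − x_{i+1}·y_i), indices taken mod 5.
V_1→V_2: (-1)(-1) − (2)(6) = -11
V_2→V_3: (2)(-2) − (2)(-1) = -2
V_3→V_4: (2)(0) − (6)(-2) = 12
V_4→V_5: (6)(3) − (4)(0) = 18
V_5→V_1: (4)(6) − (-1)(3) = 27
Σ = 44
Signed area = Σ/2 = 22 (positive ⇒ counter-clockwise traversal).

22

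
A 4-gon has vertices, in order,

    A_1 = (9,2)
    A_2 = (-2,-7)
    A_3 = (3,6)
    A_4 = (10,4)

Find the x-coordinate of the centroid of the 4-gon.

Apply the surveyor's formula. First the cross-terms c_i = x_i·y_{i+1} − x_{i+1}·y_i:
  -59, 9, -48, -16  ⇒  2A = -114, A = -57.
Then Σ (x_i + x_{i+1})·c_i = -1332, so x̄ = -1332 / (6·(-57)) = 74/19.

74/19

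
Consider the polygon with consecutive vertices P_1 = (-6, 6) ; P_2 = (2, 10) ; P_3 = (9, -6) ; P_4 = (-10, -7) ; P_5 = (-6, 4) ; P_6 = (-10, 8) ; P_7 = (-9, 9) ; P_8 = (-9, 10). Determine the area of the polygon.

P_1→P_2: (-6)(10) − (2)(6) = -72
P_2→P_3: (2)(-6) − (9)(10) = -102
P_3→P_4: (9)(-7) − (-10)(-6) = -123
P_4→P_5: (-10)(4) − (-6)(-7) = -82
P_5→P_6: (-6)(8) − (-10)(4) = -8
P_6→P_7: (-10)(9) − (-9)(8) = -18
P_7→P_8: (-9)(10) − (-9)(9) = -9
P_8→P_1: (-9)(6) − (-6)(10) = 6
Σ = -408
Area = |Σ|/2 = 204.

204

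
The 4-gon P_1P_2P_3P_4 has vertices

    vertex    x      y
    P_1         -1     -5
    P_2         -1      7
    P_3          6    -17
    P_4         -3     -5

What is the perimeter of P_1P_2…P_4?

|P_1P_2| = √((0)² + (12)²) = √144 = 12
|P_2P_3| = √((7)² + (-24)²) = √625 = 25
|P_3P_4| = √((-9)² + (12)²) = √225 = 15
|P_4P_1| = √((2)² + (0)²) = √4 = 2
Perimeter = 12 + 25 + 15 + 2 = 54.

54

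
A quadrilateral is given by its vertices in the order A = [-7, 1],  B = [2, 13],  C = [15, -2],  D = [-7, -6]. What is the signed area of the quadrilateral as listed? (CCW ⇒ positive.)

-222.5

Apply the shoelace (surveyor's) formula: 2A = Σ (x_i·y_{i+1} − x_{i+1}·y_i), indices taken mod 4.
Cross-terms: -93, -199, -104, -49  ⇒  Σ = -445
Signed area = Σ/2 = -222.5 (negative ⇒ clockwise traversal).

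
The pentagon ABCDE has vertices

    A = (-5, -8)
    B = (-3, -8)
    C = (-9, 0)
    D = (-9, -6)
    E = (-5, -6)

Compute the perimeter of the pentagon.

|AB| = √((2)² + (0)²) = √4 = 2
|BC| = √((-6)² + (8)²) = √100 = 10
|CD| = √((0)² + (-6)²) = √36 = 6
|DE| = √((4)² + (0)²) = √16 = 4
|EA| = √((0)² + (-2)²) = √4 = 2
Perimeter = 2 + 10 + 6 + 4 + 2 = 24.

24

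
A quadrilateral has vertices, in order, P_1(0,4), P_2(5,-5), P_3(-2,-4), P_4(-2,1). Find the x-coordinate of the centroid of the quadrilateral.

Apply Gauss's area formula. First the cross-terms c_i = x_i·y_{i+1} − x_{i+1}·y_i:
  -20, -30, -10, -8  ⇒  2A = -68, A = -34.
Then Σ (x_i + x_{i+1})·c_i = -134, so x̄ = -134 / (6·(-34)) = 67/102.

67/102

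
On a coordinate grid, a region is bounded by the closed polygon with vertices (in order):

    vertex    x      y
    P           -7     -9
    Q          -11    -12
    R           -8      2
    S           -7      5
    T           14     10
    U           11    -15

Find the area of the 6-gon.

411.5

Σ = (-15) + (-118) + (-26) + (-140) + (-320) + (-204) = -823
Area = |Σ|/2 = 411.5.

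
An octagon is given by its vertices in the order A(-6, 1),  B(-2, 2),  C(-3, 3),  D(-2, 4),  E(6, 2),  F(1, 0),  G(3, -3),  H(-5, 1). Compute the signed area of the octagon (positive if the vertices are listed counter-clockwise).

Apply the surveyor's formula: 2A = Σ (x_i·y_{i+1} − x_{i+1}·y_i), indices taken mod 8.
A→B: (-6)(2) − (-2)(1) = -10
B→C: (-2)(3) − (-3)(2) = 0
C→D: (-3)(4) − (-2)(3) = -6
D→E: (-2)(2) − (6)(4) = -28
E→F: (6)(0) − (1)(2) = -2
F→G: (1)(-3) − (3)(0) = -3
G→H: (3)(1) − (-5)(-3) = -12
H→A: (-5)(1) − (-6)(1) = 1
Σ = -60
Signed area = Σ/2 = -30 (negative ⇒ clockwise traversal).

-30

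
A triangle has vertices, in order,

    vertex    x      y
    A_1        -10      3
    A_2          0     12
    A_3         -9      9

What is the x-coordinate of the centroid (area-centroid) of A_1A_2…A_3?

-19/3

Apply the shoelace formula. First the cross-terms c_i = x_i·y_{i+1} − x_{i+1}·y_i:
  -120, 108, 63  ⇒  2A = 51, A = 25.5.
Then Σ (x_i + x_{i+1})·c_i = -969, so x̄ = -969 / (6·25.5) = -19/3.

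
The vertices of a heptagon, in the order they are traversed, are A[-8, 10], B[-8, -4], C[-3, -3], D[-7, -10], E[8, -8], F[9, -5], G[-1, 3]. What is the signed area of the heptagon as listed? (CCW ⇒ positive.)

Apply the surveyor's formula: 2A = Σ (x_i·y_{i+1} − x_{i+1}·y_i), indices taken mod 7.
Σ = (112) + (12) + (9) + (136) + (32) + (22) + (14) = 337
Signed area = Σ/2 = 168.5 (positive ⇒ counter-clockwise traversal).

168.5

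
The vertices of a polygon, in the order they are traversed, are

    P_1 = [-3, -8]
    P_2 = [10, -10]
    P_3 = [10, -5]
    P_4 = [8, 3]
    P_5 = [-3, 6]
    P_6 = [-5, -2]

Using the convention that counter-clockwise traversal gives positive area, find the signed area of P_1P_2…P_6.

178.5

P_1→P_2: (-3)(-10) − (10)(-8) = 110
P_2→P_3: (10)(-5) − (10)(-10) = 50
P_3→P_4: (10)(3) − (8)(-5) = 70
P_4→P_5: (8)(6) − (-3)(3) = 57
P_5→P_6: (-3)(-2) − (-5)(6) = 36
P_6→P_1: (-5)(-8) − (-3)(-2) = 34
Σ = 357
Signed area = Σ/2 = 178.5 (positive ⇒ counter-clockwise traversal).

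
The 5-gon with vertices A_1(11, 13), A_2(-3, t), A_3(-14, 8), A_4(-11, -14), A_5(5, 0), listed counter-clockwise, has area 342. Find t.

10

The doubled signed area Σ (x_i y_{i+1} − x_{i+1} y_i) is linear in t.
With t=0 it equals 434; the coefficient of t is 25 (from the two edges through A_2).
So 25·t + 434 = 2·342 = 684 ⇒ t = 10.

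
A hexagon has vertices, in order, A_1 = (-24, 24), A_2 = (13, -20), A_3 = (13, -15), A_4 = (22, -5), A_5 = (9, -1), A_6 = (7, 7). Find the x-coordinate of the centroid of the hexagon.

Apply the shoelace (surveyor's) formula. First the cross-terms c_i = x_i·y_{i+1} − x_{i+1}·y_i:
  168, 65, 265, 23, 70, 336  ⇒  2A = 927, A = 463.5.
Then Σ (x_i + x_{i+1})·c_i = 5238, so x̄ = 5238 / (6·463.5) = 194/103.

194/103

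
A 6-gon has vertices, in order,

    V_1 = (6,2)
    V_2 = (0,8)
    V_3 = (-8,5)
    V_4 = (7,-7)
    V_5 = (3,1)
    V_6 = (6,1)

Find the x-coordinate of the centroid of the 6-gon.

Apply Gauss's area formula. First the cross-terms c_i = x_i·y_{i+1} − x_{i+1}·y_i:
  48, 64, 21, 28, -3, 6  ⇒  2A = 164, A = 82.
Then Σ (x_i + x_{i+1})·c_i = 80, so x̄ = 80 / (6·82) = 20/123.

20/123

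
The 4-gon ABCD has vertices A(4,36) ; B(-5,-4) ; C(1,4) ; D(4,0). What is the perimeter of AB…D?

|AB| = √((-9)² + (-40)²) = √1681 = 41
|BC| = √((6)² + (8)²) = √100 = 10
|CD| = √((3)² + (-4)²) = √25 = 5
|DA| = √((0)² + (36)²) = √1296 = 36
Perimeter = 41 + 10 + 5 + 36 = 92.

92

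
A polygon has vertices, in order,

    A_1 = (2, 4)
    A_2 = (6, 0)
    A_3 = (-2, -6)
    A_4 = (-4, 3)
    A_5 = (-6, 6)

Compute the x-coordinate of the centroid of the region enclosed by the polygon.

-4/33

Apply the shoelace formula. First the cross-terms c_i = x_i·y_{i+1} − x_{i+1}·y_i:
  -24, -36, -30, -6, -36  ⇒  2A = -132, A = -66.
Then Σ (x_i + x_{i+1})·c_i = 48, so x̄ = 48 / (6·(-66)) = -4/33.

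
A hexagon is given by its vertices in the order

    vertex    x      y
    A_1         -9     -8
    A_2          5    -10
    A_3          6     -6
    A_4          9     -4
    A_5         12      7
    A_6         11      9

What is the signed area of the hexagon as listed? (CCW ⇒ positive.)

Σ = (130) + (30) + (30) + (111) + (31) + (-7) = 325
Signed area = Σ/2 = 162.5 (positive ⇒ counter-clockwise traversal).

162.5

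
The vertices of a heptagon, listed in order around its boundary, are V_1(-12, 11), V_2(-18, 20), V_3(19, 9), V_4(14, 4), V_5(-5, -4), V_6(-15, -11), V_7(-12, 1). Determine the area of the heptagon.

Apply the surveyor's formula: 2A = Σ (x_i·y_{i+1} − x_{i+1}·y_i), indices taken mod 7.
Σ = (-42) + (-542) + (-50) + (-36) + (-5) + (-147) + (-120) = -942
Area = |Σ|/2 = 471.

471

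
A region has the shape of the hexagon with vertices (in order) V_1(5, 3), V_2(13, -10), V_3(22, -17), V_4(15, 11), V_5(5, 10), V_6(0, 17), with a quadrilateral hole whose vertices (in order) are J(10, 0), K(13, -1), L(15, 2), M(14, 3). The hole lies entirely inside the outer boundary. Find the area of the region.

242

Outer boundary:
Apply the surveyor's formula: 2A = Σ (x_i·y_{i+1} − x_{i+1}·y_i), indices taken mod 6.
Σ = (-89) + (-1) + (497) + (95) + (85) + (-85) = 502
Area = |Σ|/2 = 251.
Hole:
Σ = (-10) + (41) + (17) + (-30) = 18
Area = |Σ|/2 = 9.
Net area = 251 − 9 = 242.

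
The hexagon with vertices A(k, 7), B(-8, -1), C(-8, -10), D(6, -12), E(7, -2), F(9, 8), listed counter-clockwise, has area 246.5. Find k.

0

The doubled signed area Σ (x_i y_{i+1} − x_{i+1} y_i) is linear in k.
With k=0 it equals 493; the coefficient of k is -9 (from the two edges through A).
So -9·k + 493 = 2·246.5 = 493 ⇒ k = 0.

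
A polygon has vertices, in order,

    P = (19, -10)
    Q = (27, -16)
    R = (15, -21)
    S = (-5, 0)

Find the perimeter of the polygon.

|PQ| = √((8)² + (-6)²) = √100 = 10
|QR| = √((-12)² + (-5)²) = √169 = 13
|RS| = √((-20)² + (21)²) = √841 = 29
|SP| = √((24)² + (-10)²) = √676 = 26
Perimeter = 10 + 13 + 29 + 26 = 78.

78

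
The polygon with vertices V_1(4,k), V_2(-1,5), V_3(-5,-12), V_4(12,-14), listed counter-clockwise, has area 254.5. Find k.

The doubled signed area Σ (x_i y_{i+1} − x_{i+1} y_i) is linear in k.
With k=0 it equals 327; the coefficient of k is 13 (from the two edges through V_1).
So 13·k + 327 = 2·254.5 = 509 ⇒ k = 14.

14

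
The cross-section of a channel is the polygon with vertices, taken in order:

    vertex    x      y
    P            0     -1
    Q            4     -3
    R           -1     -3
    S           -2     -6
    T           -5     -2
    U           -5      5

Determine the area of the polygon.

33.5

P→Q: (0)(-3) − (4)(-1) = 4
Q→R: (4)(-3) − (-1)(-3) = -15
R→S: (-1)(-6) − (-2)(-3) = 0
S→T: (-2)(-2) − (-5)(-6) = -26
T→U: (-5)(5) − (-5)(-2) = -35
U→P: (-5)(-1) − (0)(5) = 5
Σ = -67
Area = |Σ|/2 = 33.5.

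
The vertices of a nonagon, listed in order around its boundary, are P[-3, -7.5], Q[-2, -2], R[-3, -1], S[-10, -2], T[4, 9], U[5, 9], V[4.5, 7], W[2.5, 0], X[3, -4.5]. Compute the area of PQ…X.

Apply Gauss's area formula: 2A = Σ (x_i·y_{i+1} − x_{i+1}·y_i), indices taken mod 9.
Σ = (-9) + (-4) + (-4) + (-82) + (-9) + (-5.5) + (-17.5) + (-11.25) + (-36) = -178.25
Area = |Σ|/2 = 89.125.

89.125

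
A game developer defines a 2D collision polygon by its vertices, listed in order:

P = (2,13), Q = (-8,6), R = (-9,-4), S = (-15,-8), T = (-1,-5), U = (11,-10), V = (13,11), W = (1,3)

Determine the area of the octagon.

Σ = (116) + (86) + (12) + (67) + (65) + (251) + (28) + (7) = 632
Area = |Σ|/2 = 316.

316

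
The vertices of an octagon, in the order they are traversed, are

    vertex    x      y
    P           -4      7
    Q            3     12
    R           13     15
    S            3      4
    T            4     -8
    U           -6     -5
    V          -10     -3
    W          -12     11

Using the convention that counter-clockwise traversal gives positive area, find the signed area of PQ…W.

-249.5

Apply the surveyor's formula: 2A = Σ (x_i·y_{i+1} − x_{i+1}·y_i), indices taken mod 8.
P→Q: (-4)(12) − (3)(7) = -69
Q→R: (3)(15) − (13)(12) = -111
R→S: (13)(4) − (3)(15) = 7
S→T: (3)(-8) − (4)(4) = -40
T→U: (4)(-5) − (-6)(-8) = -68
U→V: (-6)(-3) − (-10)(-5) = -32
V→W: (-10)(11) − (-12)(-3) = -146
W→P: (-12)(7) − (-4)(11) = -40
Σ = -499
Signed area = Σ/2 = -249.5 (negative ⇒ clockwise traversal).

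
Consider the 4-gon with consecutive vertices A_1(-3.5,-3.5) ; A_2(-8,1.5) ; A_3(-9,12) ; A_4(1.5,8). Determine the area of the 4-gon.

91.5

Apply Gauss's area formula: 2A = Σ (x_i·y_{i+1} − x_{i+1}·y_i), indices taken mod 4.
Σ = (-33.25) + (-82.5) + (-90) + (22.75) = -183
Area = |Σ|/2 = 91.5.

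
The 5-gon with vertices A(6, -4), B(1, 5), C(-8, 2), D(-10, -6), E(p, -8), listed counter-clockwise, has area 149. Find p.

Write out the shoelace sum; only the two edges meeting at E involve p:
2·Area = [((-10)·(-8) − p·(-6)) + (p·(-4) − 6·(-8))] + 144
       = 2·p + 272 = 298
⇒ p = 13.

13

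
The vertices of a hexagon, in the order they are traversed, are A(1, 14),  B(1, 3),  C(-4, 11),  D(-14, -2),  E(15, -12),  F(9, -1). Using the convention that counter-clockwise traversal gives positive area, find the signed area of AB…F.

296

Apply Gauss's area formula: 2A = Σ (x_i·y_{i+1} − x_{i+1}·y_i), indices taken mod 6.
Cross-terms: -11, 23, 162, 198, 93, 127  ⇒  Σ = 592
Signed area = Σ/2 = 296 (positive ⇒ counter-clockwise traversal).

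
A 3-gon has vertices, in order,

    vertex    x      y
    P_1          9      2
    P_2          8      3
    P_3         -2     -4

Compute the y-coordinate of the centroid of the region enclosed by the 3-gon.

1/3

Apply the shoelace formula. First the cross-terms c_i = x_i·y_{i+1} − x_{i+1}·y_i:
  11, -26, 32  ⇒  2A = 17, A = 8.5.
Then Σ (y_i + y_{i+1})·c_i = 17, so ȳ = 17 / (6·8.5) = 1/3.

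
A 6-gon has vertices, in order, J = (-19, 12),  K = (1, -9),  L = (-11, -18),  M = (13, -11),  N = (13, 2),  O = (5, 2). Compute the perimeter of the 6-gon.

|JK| = √((20)² + (-21)²) = √841 = 29
|KL| = √((-12)² + (-9)²) = √225 = 15
|LM| = √((24)² + (7)²) = √625 = 25
|MN| = √((0)² + (13)²) = √169 = 13
|NO| = √((-8)² + (0)²) = √64 = 8
|OJ| = √((-24)² + (10)²) = √676 = 26
Perimeter = 29 + 15 + 25 + 13 + 8 + 26 = 116.

116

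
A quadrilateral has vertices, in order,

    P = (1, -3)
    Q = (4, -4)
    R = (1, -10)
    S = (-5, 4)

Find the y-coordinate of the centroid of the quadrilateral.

Apply the shoelace (surveyor's) formula. First the cross-terms c_i = x_i·y_{i+1} − x_{i+1}·y_i:
  8, -36, -46, 11  ⇒  2A = -63, A = -31.5.
Then Σ (y_i + y_{i+1})·c_i = 735, so ȳ = 735 / (6·(-31.5)) = -35/9.

-35/9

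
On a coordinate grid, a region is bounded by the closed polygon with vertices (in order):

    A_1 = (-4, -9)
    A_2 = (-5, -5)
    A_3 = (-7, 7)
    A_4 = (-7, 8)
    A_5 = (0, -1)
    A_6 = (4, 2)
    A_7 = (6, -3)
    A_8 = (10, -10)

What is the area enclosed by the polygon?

Apply the surveyor's formula: 2A = Σ (x_i·y_{i+1} − x_{i+1}·y_i), indices taken mod 8.
A_1→A_2: (-4)(-5) − (-5)(-9) = -25
A_2→A_3: (-5)(7) − (-7)(-5) = -70
A_3→A_4: (-7)(8) − (-7)(7) = -7
A_4→A_5: (-7)(-1) − (0)(8) = 7
A_5→A_6: (0)(2) − (4)(-1) = 4
A_6→A_7: (4)(-3) − (6)(2) = -24
A_7→A_8: (6)(-10) − (10)(-3) = -30
A_8→A_1: (10)(-9) − (-4)(-10) = -130
Σ = -275
Area = |Σ|/2 = 137.5.

137.5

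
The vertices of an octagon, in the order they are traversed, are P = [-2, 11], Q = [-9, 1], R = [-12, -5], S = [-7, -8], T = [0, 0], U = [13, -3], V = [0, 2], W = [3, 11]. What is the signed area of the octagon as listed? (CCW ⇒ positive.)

145

P→Q: (-2)(1) − (-9)(11) = 97
Q→R: (-9)(-5) − (-12)(1) = 57
R→S: (-12)(-8) − (-7)(-5) = 61
S→T: (-7)(0) − (0)(-8) = 0
T→U: (0)(-3) − (13)(0) = 0
U→V: (13)(2) − (0)(-3) = 26
V→W: (0)(11) − (3)(2) = -6
W→P: (3)(11) − (-2)(11) = 55
Σ = 290
Signed area = Σ/2 = 145 (positive ⇒ counter-clockwise traversal).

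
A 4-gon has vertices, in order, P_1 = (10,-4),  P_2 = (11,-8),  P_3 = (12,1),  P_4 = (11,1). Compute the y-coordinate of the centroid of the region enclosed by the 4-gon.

Apply Gauss's area formula. First the cross-terms c_i = x_i·y_{i+1} − x_{i+1}·y_i:
  -36, 107, 1, -54  ⇒  2A = 18, A = 9.
Then Σ (y_i + y_{i+1})·c_i = -153, so ȳ = -153 / (6·9) = -17/6.

-17/6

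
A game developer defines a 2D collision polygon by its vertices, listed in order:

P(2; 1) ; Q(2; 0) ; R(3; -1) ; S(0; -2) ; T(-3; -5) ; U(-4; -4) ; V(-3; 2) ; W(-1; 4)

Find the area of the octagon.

31.5

Apply the surveyor's formula: 2A = Σ (x_i·y_{i+1} − x_{i+1}·y_i), indices taken mod 8.
Σ = (-2) + (-2) + (-6) + (-6) + (-8) + (-20) + (-10) + (-9) = -63
Area = |Σ|/2 = 31.5.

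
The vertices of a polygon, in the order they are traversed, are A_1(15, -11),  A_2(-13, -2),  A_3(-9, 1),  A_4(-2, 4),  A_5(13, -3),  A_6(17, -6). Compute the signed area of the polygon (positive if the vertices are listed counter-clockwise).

Apply the surveyor's formula: 2A = Σ (x_i·y_{i+1} − x_{i+1}·y_i), indices taken mod 6.
Σ = (-173) + (-31) + (-34) + (-46) + (-27) + (-97) = -408
Signed area = Σ/2 = -204 (negative ⇒ clockwise traversal).

-204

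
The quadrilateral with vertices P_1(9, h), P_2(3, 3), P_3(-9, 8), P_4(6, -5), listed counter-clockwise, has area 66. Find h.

The doubled signed area Σ (x_i y_{i+1} − x_{i+1} y_i) is linear in h.
With h=0 it equals 120; the coefficient of h is 3 (from the two edges through P_1).
So 3·h + 120 = 2·66 = 132 ⇒ h = 4.

4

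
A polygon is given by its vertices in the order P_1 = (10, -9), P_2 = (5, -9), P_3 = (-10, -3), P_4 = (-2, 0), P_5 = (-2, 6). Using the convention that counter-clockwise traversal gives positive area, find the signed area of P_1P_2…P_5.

Apply the shoelace formula: 2A = Σ (x_i·y_{i+1} − x_{i+1}·y_i), indices taken mod 5.
Σ = (-45) + (-105) + (-6) + (-12) + (-42) = -210
Signed area = Σ/2 = -105 (negative ⇒ clockwise traversal).

-105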